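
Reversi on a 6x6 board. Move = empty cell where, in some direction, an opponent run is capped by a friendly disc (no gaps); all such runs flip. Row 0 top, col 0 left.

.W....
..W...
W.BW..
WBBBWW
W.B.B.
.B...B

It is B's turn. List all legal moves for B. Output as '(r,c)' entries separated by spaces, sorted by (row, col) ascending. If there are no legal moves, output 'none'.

Answer: (0,2) (1,3) (1,4) (2,4)

Derivation:
(0,0): no bracket -> illegal
(0,2): flips 1 -> legal
(0,3): no bracket -> illegal
(1,0): no bracket -> illegal
(1,1): no bracket -> illegal
(1,3): flips 1 -> legal
(1,4): flips 1 -> legal
(2,1): no bracket -> illegal
(2,4): flips 2 -> legal
(2,5): no bracket -> illegal
(4,1): no bracket -> illegal
(4,3): no bracket -> illegal
(4,5): no bracket -> illegal
(5,0): no bracket -> illegal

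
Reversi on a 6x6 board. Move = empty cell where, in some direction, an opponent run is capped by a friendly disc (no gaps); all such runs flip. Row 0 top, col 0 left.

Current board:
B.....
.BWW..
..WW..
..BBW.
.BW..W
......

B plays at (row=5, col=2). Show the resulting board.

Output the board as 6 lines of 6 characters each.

Answer: B.....
.BWW..
..WW..
..BBW.
.BB..W
..B...

Derivation:
Place B at (5,2); scan 8 dirs for brackets.
Dir NW: first cell 'B' (not opp) -> no flip
Dir N: opp run (4,2) capped by B -> flip
Dir NE: first cell '.' (not opp) -> no flip
Dir W: first cell '.' (not opp) -> no flip
Dir E: first cell '.' (not opp) -> no flip
Dir SW: edge -> no flip
Dir S: edge -> no flip
Dir SE: edge -> no flip
All flips: (4,2)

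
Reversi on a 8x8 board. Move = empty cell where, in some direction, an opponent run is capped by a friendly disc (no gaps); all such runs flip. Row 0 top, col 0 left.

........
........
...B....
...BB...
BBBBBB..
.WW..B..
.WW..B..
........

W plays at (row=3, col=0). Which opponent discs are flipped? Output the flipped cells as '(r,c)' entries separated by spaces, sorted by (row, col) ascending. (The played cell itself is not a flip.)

Dir NW: edge -> no flip
Dir N: first cell '.' (not opp) -> no flip
Dir NE: first cell '.' (not opp) -> no flip
Dir W: edge -> no flip
Dir E: first cell '.' (not opp) -> no flip
Dir SW: edge -> no flip
Dir S: opp run (4,0), next='.' -> no flip
Dir SE: opp run (4,1) capped by W -> flip

Answer: (4,1)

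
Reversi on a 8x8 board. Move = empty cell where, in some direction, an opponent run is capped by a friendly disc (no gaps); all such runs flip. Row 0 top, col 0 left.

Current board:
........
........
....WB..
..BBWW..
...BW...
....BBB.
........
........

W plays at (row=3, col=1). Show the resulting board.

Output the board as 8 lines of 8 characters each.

Place W at (3,1); scan 8 dirs for brackets.
Dir NW: first cell '.' (not opp) -> no flip
Dir N: first cell '.' (not opp) -> no flip
Dir NE: first cell '.' (not opp) -> no flip
Dir W: first cell '.' (not opp) -> no flip
Dir E: opp run (3,2) (3,3) capped by W -> flip
Dir SW: first cell '.' (not opp) -> no flip
Dir S: first cell '.' (not opp) -> no flip
Dir SE: first cell '.' (not opp) -> no flip
All flips: (3,2) (3,3)

Answer: ........
........
....WB..
.WWWWW..
...BW...
....BBB.
........
........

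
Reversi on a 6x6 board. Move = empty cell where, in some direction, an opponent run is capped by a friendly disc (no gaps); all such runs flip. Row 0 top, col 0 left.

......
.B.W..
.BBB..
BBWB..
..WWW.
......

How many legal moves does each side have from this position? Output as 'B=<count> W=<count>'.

-- B to move --
(0,2): no bracket -> illegal
(0,3): flips 1 -> legal
(0,4): flips 1 -> legal
(1,2): no bracket -> illegal
(1,4): no bracket -> illegal
(2,4): no bracket -> illegal
(3,4): no bracket -> illegal
(3,5): no bracket -> illegal
(4,1): flips 1 -> legal
(4,5): no bracket -> illegal
(5,1): flips 1 -> legal
(5,2): flips 2 -> legal
(5,3): flips 2 -> legal
(5,4): flips 2 -> legal
(5,5): flips 1 -> legal
B mobility = 8
-- W to move --
(0,0): flips 3 -> legal
(0,1): no bracket -> illegal
(0,2): no bracket -> illegal
(1,0): flips 1 -> legal
(1,2): flips 1 -> legal
(1,4): flips 1 -> legal
(2,0): flips 1 -> legal
(2,4): flips 1 -> legal
(3,4): flips 1 -> legal
(4,0): flips 2 -> legal
(4,1): no bracket -> illegal
W mobility = 8

Answer: B=8 W=8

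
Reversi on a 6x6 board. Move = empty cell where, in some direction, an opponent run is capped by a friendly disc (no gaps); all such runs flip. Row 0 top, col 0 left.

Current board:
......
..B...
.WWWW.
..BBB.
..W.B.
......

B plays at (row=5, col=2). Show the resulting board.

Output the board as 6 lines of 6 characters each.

Answer: ......
..B...
.WWWW.
..BBB.
..B.B.
..B...

Derivation:
Place B at (5,2); scan 8 dirs for brackets.
Dir NW: first cell '.' (not opp) -> no flip
Dir N: opp run (4,2) capped by B -> flip
Dir NE: first cell '.' (not opp) -> no flip
Dir W: first cell '.' (not opp) -> no flip
Dir E: first cell '.' (not opp) -> no flip
Dir SW: edge -> no flip
Dir S: edge -> no flip
Dir SE: edge -> no flip
All flips: (4,2)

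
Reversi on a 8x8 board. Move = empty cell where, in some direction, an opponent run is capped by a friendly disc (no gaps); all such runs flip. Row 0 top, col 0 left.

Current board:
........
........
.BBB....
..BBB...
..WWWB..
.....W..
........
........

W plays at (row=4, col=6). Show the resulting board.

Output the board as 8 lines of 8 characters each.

Answer: ........
........
.BBB....
..BBB...
..WWWWW.
.....W..
........
........

Derivation:
Place W at (4,6); scan 8 dirs for brackets.
Dir NW: first cell '.' (not opp) -> no flip
Dir N: first cell '.' (not opp) -> no flip
Dir NE: first cell '.' (not opp) -> no flip
Dir W: opp run (4,5) capped by W -> flip
Dir E: first cell '.' (not opp) -> no flip
Dir SW: first cell 'W' (not opp) -> no flip
Dir S: first cell '.' (not opp) -> no flip
Dir SE: first cell '.' (not opp) -> no flip
All flips: (4,5)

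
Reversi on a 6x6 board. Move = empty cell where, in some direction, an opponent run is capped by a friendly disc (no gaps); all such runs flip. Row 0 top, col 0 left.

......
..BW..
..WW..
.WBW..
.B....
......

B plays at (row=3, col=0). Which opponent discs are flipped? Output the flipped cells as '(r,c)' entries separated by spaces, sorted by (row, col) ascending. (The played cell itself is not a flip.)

Dir NW: edge -> no flip
Dir N: first cell '.' (not opp) -> no flip
Dir NE: first cell '.' (not opp) -> no flip
Dir W: edge -> no flip
Dir E: opp run (3,1) capped by B -> flip
Dir SW: edge -> no flip
Dir S: first cell '.' (not opp) -> no flip
Dir SE: first cell 'B' (not opp) -> no flip

Answer: (3,1)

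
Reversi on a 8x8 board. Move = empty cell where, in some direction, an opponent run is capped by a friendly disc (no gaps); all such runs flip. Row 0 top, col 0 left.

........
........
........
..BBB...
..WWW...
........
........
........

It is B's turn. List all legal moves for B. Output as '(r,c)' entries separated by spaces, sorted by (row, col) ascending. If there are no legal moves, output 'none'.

Answer: (5,1) (5,2) (5,3) (5,4) (5,5)

Derivation:
(3,1): no bracket -> illegal
(3,5): no bracket -> illegal
(4,1): no bracket -> illegal
(4,5): no bracket -> illegal
(5,1): flips 1 -> legal
(5,2): flips 2 -> legal
(5,3): flips 1 -> legal
(5,4): flips 2 -> legal
(5,5): flips 1 -> legal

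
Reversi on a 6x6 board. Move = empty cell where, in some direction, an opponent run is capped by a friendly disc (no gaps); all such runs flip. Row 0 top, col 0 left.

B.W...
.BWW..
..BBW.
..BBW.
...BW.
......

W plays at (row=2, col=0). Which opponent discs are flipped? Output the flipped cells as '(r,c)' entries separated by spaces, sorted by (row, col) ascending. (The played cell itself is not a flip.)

Dir NW: edge -> no flip
Dir N: first cell '.' (not opp) -> no flip
Dir NE: opp run (1,1) capped by W -> flip
Dir W: edge -> no flip
Dir E: first cell '.' (not opp) -> no flip
Dir SW: edge -> no flip
Dir S: first cell '.' (not opp) -> no flip
Dir SE: first cell '.' (not opp) -> no flip

Answer: (1,1)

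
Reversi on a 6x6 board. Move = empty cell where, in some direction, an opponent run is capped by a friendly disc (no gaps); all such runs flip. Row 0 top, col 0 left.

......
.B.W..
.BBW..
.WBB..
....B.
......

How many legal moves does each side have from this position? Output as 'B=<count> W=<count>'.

Answer: B=7 W=5

Derivation:
-- B to move --
(0,2): no bracket -> illegal
(0,3): flips 2 -> legal
(0,4): flips 1 -> legal
(1,2): no bracket -> illegal
(1,4): flips 1 -> legal
(2,0): no bracket -> illegal
(2,4): flips 1 -> legal
(3,0): flips 1 -> legal
(3,4): no bracket -> illegal
(4,0): flips 1 -> legal
(4,1): flips 1 -> legal
(4,2): no bracket -> illegal
B mobility = 7
-- W to move --
(0,0): no bracket -> illegal
(0,1): flips 2 -> legal
(0,2): no bracket -> illegal
(1,0): no bracket -> illegal
(1,2): no bracket -> illegal
(2,0): flips 2 -> legal
(2,4): no bracket -> illegal
(3,0): no bracket -> illegal
(3,4): flips 2 -> legal
(3,5): no bracket -> illegal
(4,1): flips 1 -> legal
(4,2): no bracket -> illegal
(4,3): flips 1 -> legal
(4,5): no bracket -> illegal
(5,3): no bracket -> illegal
(5,4): no bracket -> illegal
(5,5): no bracket -> illegal
W mobility = 5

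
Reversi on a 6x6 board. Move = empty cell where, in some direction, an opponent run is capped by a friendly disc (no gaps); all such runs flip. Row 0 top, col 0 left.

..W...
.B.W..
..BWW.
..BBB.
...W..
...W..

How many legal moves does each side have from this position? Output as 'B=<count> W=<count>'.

Answer: B=8 W=8

Derivation:
-- B to move --
(0,1): no bracket -> illegal
(0,3): flips 2 -> legal
(0,4): flips 1 -> legal
(1,2): flips 1 -> legal
(1,4): flips 2 -> legal
(1,5): flips 1 -> legal
(2,5): flips 2 -> legal
(3,5): no bracket -> illegal
(4,2): no bracket -> illegal
(4,4): no bracket -> illegal
(5,2): flips 1 -> legal
(5,4): flips 1 -> legal
B mobility = 8
-- W to move --
(0,0): no bracket -> illegal
(0,1): no bracket -> illegal
(1,0): no bracket -> illegal
(1,2): no bracket -> illegal
(2,0): flips 1 -> legal
(2,1): flips 2 -> legal
(2,5): flips 1 -> legal
(3,1): flips 1 -> legal
(3,5): no bracket -> illegal
(4,1): flips 1 -> legal
(4,2): flips 1 -> legal
(4,4): flips 1 -> legal
(4,5): flips 1 -> legal
W mobility = 8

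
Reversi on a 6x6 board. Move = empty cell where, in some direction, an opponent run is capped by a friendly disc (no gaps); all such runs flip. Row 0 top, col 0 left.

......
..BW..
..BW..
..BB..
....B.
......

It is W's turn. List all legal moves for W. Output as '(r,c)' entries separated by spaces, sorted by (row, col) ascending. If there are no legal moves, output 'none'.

Answer: (0,1) (1,1) (2,1) (3,1) (4,1) (4,3)

Derivation:
(0,1): flips 1 -> legal
(0,2): no bracket -> illegal
(0,3): no bracket -> illegal
(1,1): flips 1 -> legal
(2,1): flips 1 -> legal
(2,4): no bracket -> illegal
(3,1): flips 1 -> legal
(3,4): no bracket -> illegal
(3,5): no bracket -> illegal
(4,1): flips 1 -> legal
(4,2): no bracket -> illegal
(4,3): flips 1 -> legal
(4,5): no bracket -> illegal
(5,3): no bracket -> illegal
(5,4): no bracket -> illegal
(5,5): no bracket -> illegal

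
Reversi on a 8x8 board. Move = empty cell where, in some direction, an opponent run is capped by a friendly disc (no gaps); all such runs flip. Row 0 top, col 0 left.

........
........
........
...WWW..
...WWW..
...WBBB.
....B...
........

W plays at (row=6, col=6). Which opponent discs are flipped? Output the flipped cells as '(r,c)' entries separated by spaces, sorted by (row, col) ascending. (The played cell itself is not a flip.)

Answer: (5,5)

Derivation:
Dir NW: opp run (5,5) capped by W -> flip
Dir N: opp run (5,6), next='.' -> no flip
Dir NE: first cell '.' (not opp) -> no flip
Dir W: first cell '.' (not opp) -> no flip
Dir E: first cell '.' (not opp) -> no flip
Dir SW: first cell '.' (not opp) -> no flip
Dir S: first cell '.' (not opp) -> no flip
Dir SE: first cell '.' (not opp) -> no flip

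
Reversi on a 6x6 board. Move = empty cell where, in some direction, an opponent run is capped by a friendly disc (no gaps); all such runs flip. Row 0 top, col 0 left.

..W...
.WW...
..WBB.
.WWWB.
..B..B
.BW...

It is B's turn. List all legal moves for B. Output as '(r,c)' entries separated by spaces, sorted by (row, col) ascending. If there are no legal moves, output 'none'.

(0,0): no bracket -> illegal
(0,1): flips 1 -> legal
(0,3): no bracket -> illegal
(1,0): no bracket -> illegal
(1,3): no bracket -> illegal
(2,0): flips 1 -> legal
(2,1): flips 1 -> legal
(3,0): flips 3 -> legal
(4,0): no bracket -> illegal
(4,1): flips 1 -> legal
(4,3): flips 1 -> legal
(4,4): no bracket -> illegal
(5,3): flips 1 -> legal

Answer: (0,1) (2,0) (2,1) (3,0) (4,1) (4,3) (5,3)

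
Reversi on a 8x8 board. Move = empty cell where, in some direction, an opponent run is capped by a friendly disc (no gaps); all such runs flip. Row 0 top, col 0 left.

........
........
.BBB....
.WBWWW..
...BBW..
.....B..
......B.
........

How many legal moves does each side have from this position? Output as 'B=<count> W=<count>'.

-- B to move --
(2,0): no bracket -> illegal
(2,4): flips 1 -> legal
(2,5): flips 3 -> legal
(2,6): flips 1 -> legal
(3,0): flips 1 -> legal
(3,6): flips 3 -> legal
(4,0): flips 1 -> legal
(4,1): flips 1 -> legal
(4,2): no bracket -> illegal
(4,6): flips 1 -> legal
(5,4): no bracket -> illegal
(5,6): flips 2 -> legal
B mobility = 9
-- W to move --
(1,0): no bracket -> illegal
(1,1): flips 2 -> legal
(1,2): flips 1 -> legal
(1,3): flips 2 -> legal
(1,4): no bracket -> illegal
(2,0): no bracket -> illegal
(2,4): no bracket -> illegal
(3,0): no bracket -> illegal
(4,1): no bracket -> illegal
(4,2): flips 2 -> legal
(4,6): no bracket -> illegal
(5,2): flips 1 -> legal
(5,3): flips 2 -> legal
(5,4): flips 1 -> legal
(5,6): no bracket -> illegal
(5,7): no bracket -> illegal
(6,4): no bracket -> illegal
(6,5): flips 1 -> legal
(6,7): no bracket -> illegal
(7,5): no bracket -> illegal
(7,6): no bracket -> illegal
(7,7): flips 3 -> legal
W mobility = 9

Answer: B=9 W=9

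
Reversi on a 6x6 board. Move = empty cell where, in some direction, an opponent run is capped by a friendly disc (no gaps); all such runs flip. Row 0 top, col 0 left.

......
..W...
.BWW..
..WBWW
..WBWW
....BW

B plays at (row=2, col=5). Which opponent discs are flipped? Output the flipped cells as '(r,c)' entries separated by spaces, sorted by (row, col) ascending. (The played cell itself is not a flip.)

Answer: (3,4)

Derivation:
Dir NW: first cell '.' (not opp) -> no flip
Dir N: first cell '.' (not opp) -> no flip
Dir NE: edge -> no flip
Dir W: first cell '.' (not opp) -> no flip
Dir E: edge -> no flip
Dir SW: opp run (3,4) capped by B -> flip
Dir S: opp run (3,5) (4,5) (5,5), next=edge -> no flip
Dir SE: edge -> no flip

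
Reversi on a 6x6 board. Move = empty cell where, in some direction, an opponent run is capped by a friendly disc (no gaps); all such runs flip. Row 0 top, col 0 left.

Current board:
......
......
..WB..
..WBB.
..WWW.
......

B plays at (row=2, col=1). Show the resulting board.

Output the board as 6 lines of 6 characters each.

Place B at (2,1); scan 8 dirs for brackets.
Dir NW: first cell '.' (not opp) -> no flip
Dir N: first cell '.' (not opp) -> no flip
Dir NE: first cell '.' (not opp) -> no flip
Dir W: first cell '.' (not opp) -> no flip
Dir E: opp run (2,2) capped by B -> flip
Dir SW: first cell '.' (not opp) -> no flip
Dir S: first cell '.' (not opp) -> no flip
Dir SE: opp run (3,2) (4,3), next='.' -> no flip
All flips: (2,2)

Answer: ......
......
.BBB..
..WBB.
..WWW.
......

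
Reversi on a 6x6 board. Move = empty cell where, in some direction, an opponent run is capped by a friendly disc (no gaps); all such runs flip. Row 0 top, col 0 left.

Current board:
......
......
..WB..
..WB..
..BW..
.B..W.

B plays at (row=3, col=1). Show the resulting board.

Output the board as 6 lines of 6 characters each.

Answer: ......
......
..WB..
.BBB..
..BW..
.B..W.

Derivation:
Place B at (3,1); scan 8 dirs for brackets.
Dir NW: first cell '.' (not opp) -> no flip
Dir N: first cell '.' (not opp) -> no flip
Dir NE: opp run (2,2), next='.' -> no flip
Dir W: first cell '.' (not opp) -> no flip
Dir E: opp run (3,2) capped by B -> flip
Dir SW: first cell '.' (not opp) -> no flip
Dir S: first cell '.' (not opp) -> no flip
Dir SE: first cell 'B' (not opp) -> no flip
All flips: (3,2)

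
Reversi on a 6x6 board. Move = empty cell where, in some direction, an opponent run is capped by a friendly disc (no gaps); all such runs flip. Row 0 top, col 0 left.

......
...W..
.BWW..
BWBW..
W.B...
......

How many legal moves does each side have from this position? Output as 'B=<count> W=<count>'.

Answer: B=7 W=6

Derivation:
-- B to move --
(0,2): no bracket -> illegal
(0,3): no bracket -> illegal
(0,4): no bracket -> illegal
(1,1): no bracket -> illegal
(1,2): flips 1 -> legal
(1,4): flips 1 -> legal
(2,0): flips 1 -> legal
(2,4): flips 3 -> legal
(3,4): flips 1 -> legal
(4,1): flips 1 -> legal
(4,3): no bracket -> illegal
(4,4): no bracket -> illegal
(5,0): flips 1 -> legal
(5,1): no bracket -> illegal
B mobility = 7
-- W to move --
(1,0): no bracket -> illegal
(1,1): flips 1 -> legal
(1,2): no bracket -> illegal
(2,0): flips 2 -> legal
(4,1): flips 1 -> legal
(4,3): no bracket -> illegal
(5,1): flips 1 -> legal
(5,2): flips 2 -> legal
(5,3): flips 1 -> legal
W mobility = 6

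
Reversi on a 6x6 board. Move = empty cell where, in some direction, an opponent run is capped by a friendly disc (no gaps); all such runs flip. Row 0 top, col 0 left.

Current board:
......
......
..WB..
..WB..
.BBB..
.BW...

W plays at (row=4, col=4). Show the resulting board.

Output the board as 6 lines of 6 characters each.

Place W at (4,4); scan 8 dirs for brackets.
Dir NW: opp run (3,3) capped by W -> flip
Dir N: first cell '.' (not opp) -> no flip
Dir NE: first cell '.' (not opp) -> no flip
Dir W: opp run (4,3) (4,2) (4,1), next='.' -> no flip
Dir E: first cell '.' (not opp) -> no flip
Dir SW: first cell '.' (not opp) -> no flip
Dir S: first cell '.' (not opp) -> no flip
Dir SE: first cell '.' (not opp) -> no flip
All flips: (3,3)

Answer: ......
......
..WB..
..WW..
.BBBW.
.BW...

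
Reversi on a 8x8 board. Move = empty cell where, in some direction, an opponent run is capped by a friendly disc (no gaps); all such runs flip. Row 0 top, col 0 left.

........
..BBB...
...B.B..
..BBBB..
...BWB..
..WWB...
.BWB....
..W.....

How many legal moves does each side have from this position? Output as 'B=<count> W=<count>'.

-- B to move --
(4,1): flips 1 -> legal
(4,2): no bracket -> illegal
(5,1): flips 2 -> legal
(5,5): flips 1 -> legal
(6,4): no bracket -> illegal
(7,1): flips 3 -> legal
(7,3): no bracket -> illegal
B mobility = 4
-- W to move --
(0,1): no bracket -> illegal
(0,2): no bracket -> illegal
(0,3): flips 4 -> legal
(0,4): no bracket -> illegal
(0,5): no bracket -> illegal
(1,1): no bracket -> illegal
(1,5): no bracket -> illegal
(1,6): flips 3 -> legal
(2,1): no bracket -> illegal
(2,2): flips 1 -> legal
(2,4): flips 1 -> legal
(2,6): flips 1 -> legal
(3,1): no bracket -> illegal
(3,6): flips 3 -> legal
(4,1): no bracket -> illegal
(4,2): flips 1 -> legal
(4,6): flips 1 -> legal
(5,0): flips 1 -> legal
(5,1): no bracket -> illegal
(5,5): flips 1 -> legal
(5,6): no bracket -> illegal
(6,0): flips 1 -> legal
(6,4): flips 2 -> legal
(6,5): no bracket -> illegal
(7,0): flips 1 -> legal
(7,1): no bracket -> illegal
(7,3): flips 1 -> legal
(7,4): flips 1 -> legal
W mobility = 15

Answer: B=4 W=15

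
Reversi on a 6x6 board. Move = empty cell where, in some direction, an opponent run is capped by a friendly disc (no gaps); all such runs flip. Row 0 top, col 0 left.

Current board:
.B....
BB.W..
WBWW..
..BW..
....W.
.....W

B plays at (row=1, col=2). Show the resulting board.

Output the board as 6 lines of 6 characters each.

Answer: .B....
BBBW..
WBBW..
..BW..
....W.
.....W

Derivation:
Place B at (1,2); scan 8 dirs for brackets.
Dir NW: first cell 'B' (not opp) -> no flip
Dir N: first cell '.' (not opp) -> no flip
Dir NE: first cell '.' (not opp) -> no flip
Dir W: first cell 'B' (not opp) -> no flip
Dir E: opp run (1,3), next='.' -> no flip
Dir SW: first cell 'B' (not opp) -> no flip
Dir S: opp run (2,2) capped by B -> flip
Dir SE: opp run (2,3), next='.' -> no flip
All flips: (2,2)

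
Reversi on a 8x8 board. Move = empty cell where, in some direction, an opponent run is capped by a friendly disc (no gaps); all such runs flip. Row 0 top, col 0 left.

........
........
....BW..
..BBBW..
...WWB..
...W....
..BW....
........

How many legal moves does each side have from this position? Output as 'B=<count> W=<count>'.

Answer: B=11 W=10

Derivation:
-- B to move --
(1,4): no bracket -> illegal
(1,5): flips 2 -> legal
(1,6): flips 1 -> legal
(2,6): flips 4 -> legal
(3,6): flips 1 -> legal
(4,2): flips 2 -> legal
(4,6): flips 1 -> legal
(5,2): flips 1 -> legal
(5,4): flips 2 -> legal
(5,5): flips 1 -> legal
(6,4): flips 1 -> legal
(7,2): no bracket -> illegal
(7,3): flips 3 -> legal
(7,4): no bracket -> illegal
B mobility = 11
-- W to move --
(1,3): flips 1 -> legal
(1,4): flips 2 -> legal
(1,5): no bracket -> illegal
(2,1): flips 1 -> legal
(2,2): flips 1 -> legal
(2,3): flips 2 -> legal
(3,1): flips 3 -> legal
(3,6): no bracket -> illegal
(4,1): no bracket -> illegal
(4,2): no bracket -> illegal
(4,6): flips 1 -> legal
(5,1): no bracket -> illegal
(5,2): no bracket -> illegal
(5,4): no bracket -> illegal
(5,5): flips 1 -> legal
(5,6): no bracket -> illegal
(6,1): flips 1 -> legal
(7,1): flips 1 -> legal
(7,2): no bracket -> illegal
(7,3): no bracket -> illegal
W mobility = 10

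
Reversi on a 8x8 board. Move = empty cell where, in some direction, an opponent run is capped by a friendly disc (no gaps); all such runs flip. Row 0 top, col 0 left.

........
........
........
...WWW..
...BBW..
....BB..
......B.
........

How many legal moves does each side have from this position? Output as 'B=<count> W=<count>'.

-- B to move --
(2,2): flips 1 -> legal
(2,3): flips 1 -> legal
(2,4): flips 1 -> legal
(2,5): flips 3 -> legal
(2,6): flips 1 -> legal
(3,2): no bracket -> illegal
(3,6): flips 1 -> legal
(4,2): no bracket -> illegal
(4,6): flips 1 -> legal
(5,6): no bracket -> illegal
B mobility = 7
-- W to move --
(3,2): no bracket -> illegal
(4,2): flips 2 -> legal
(4,6): no bracket -> illegal
(5,2): flips 1 -> legal
(5,3): flips 2 -> legal
(5,6): no bracket -> illegal
(5,7): no bracket -> illegal
(6,3): flips 1 -> legal
(6,4): flips 2 -> legal
(6,5): flips 1 -> legal
(6,7): no bracket -> illegal
(7,5): no bracket -> illegal
(7,6): no bracket -> illegal
(7,7): flips 3 -> legal
W mobility = 7

Answer: B=7 W=7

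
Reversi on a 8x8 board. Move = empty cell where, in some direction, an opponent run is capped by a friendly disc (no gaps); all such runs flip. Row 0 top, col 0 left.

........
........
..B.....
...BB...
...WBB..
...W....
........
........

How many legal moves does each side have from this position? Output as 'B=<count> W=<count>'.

-- B to move --
(3,2): no bracket -> illegal
(4,2): flips 1 -> legal
(5,2): flips 1 -> legal
(5,4): no bracket -> illegal
(6,2): flips 1 -> legal
(6,3): flips 2 -> legal
(6,4): no bracket -> illegal
B mobility = 4
-- W to move --
(1,1): no bracket -> illegal
(1,2): no bracket -> illegal
(1,3): no bracket -> illegal
(2,1): no bracket -> illegal
(2,3): flips 1 -> legal
(2,4): no bracket -> illegal
(2,5): flips 1 -> legal
(3,1): no bracket -> illegal
(3,2): no bracket -> illegal
(3,5): flips 1 -> legal
(3,6): no bracket -> illegal
(4,2): no bracket -> illegal
(4,6): flips 2 -> legal
(5,4): no bracket -> illegal
(5,5): no bracket -> illegal
(5,6): no bracket -> illegal
W mobility = 4

Answer: B=4 W=4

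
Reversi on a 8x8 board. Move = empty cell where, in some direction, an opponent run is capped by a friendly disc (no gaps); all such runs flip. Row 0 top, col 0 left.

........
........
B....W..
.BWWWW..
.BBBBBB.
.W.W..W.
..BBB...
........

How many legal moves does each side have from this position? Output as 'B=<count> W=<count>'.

-- B to move --
(1,4): no bracket -> illegal
(1,5): flips 2 -> legal
(1,6): flips 2 -> legal
(2,1): flips 1 -> legal
(2,2): flips 2 -> legal
(2,3): flips 3 -> legal
(2,4): flips 3 -> legal
(2,6): flips 1 -> legal
(3,6): flips 4 -> legal
(4,0): flips 1 -> legal
(4,7): no bracket -> illegal
(5,0): no bracket -> illegal
(5,2): no bracket -> illegal
(5,4): no bracket -> illegal
(5,5): no bracket -> illegal
(5,7): no bracket -> illegal
(6,0): flips 1 -> legal
(6,1): flips 1 -> legal
(6,5): no bracket -> illegal
(6,6): flips 1 -> legal
(6,7): flips 1 -> legal
B mobility = 13
-- W to move --
(1,0): no bracket -> illegal
(1,1): no bracket -> illegal
(2,1): flips 2 -> legal
(2,2): no bracket -> illegal
(3,0): flips 1 -> legal
(3,6): flips 1 -> legal
(3,7): no bracket -> illegal
(4,0): no bracket -> illegal
(4,7): no bracket -> illegal
(5,0): flips 1 -> legal
(5,2): flips 2 -> legal
(5,4): flips 2 -> legal
(5,5): flips 2 -> legal
(5,7): flips 1 -> legal
(6,1): no bracket -> illegal
(6,5): no bracket -> illegal
(7,1): flips 1 -> legal
(7,2): no bracket -> illegal
(7,3): flips 2 -> legal
(7,4): no bracket -> illegal
(7,5): flips 1 -> legal
W mobility = 11

Answer: B=13 W=11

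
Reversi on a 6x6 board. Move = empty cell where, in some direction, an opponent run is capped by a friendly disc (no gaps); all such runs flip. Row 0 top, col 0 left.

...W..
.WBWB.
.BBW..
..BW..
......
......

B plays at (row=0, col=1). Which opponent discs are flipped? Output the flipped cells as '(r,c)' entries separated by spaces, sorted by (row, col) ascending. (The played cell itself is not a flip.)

Answer: (1,1)

Derivation:
Dir NW: edge -> no flip
Dir N: edge -> no flip
Dir NE: edge -> no flip
Dir W: first cell '.' (not opp) -> no flip
Dir E: first cell '.' (not opp) -> no flip
Dir SW: first cell '.' (not opp) -> no flip
Dir S: opp run (1,1) capped by B -> flip
Dir SE: first cell 'B' (not opp) -> no flip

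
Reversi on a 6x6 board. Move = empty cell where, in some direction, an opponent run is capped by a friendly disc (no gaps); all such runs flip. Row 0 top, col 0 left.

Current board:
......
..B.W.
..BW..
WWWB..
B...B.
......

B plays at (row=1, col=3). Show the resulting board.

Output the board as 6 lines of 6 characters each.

Place B at (1,3); scan 8 dirs for brackets.
Dir NW: first cell '.' (not opp) -> no flip
Dir N: first cell '.' (not opp) -> no flip
Dir NE: first cell '.' (not opp) -> no flip
Dir W: first cell 'B' (not opp) -> no flip
Dir E: opp run (1,4), next='.' -> no flip
Dir SW: first cell 'B' (not opp) -> no flip
Dir S: opp run (2,3) capped by B -> flip
Dir SE: first cell '.' (not opp) -> no flip
All flips: (2,3)

Answer: ......
..BBW.
..BB..
WWWB..
B...B.
......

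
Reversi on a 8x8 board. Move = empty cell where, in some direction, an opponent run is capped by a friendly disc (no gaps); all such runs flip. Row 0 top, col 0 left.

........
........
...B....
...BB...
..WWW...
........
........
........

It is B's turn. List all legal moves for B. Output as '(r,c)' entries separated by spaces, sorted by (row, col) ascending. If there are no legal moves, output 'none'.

(3,1): no bracket -> illegal
(3,2): no bracket -> illegal
(3,5): no bracket -> illegal
(4,1): no bracket -> illegal
(4,5): no bracket -> illegal
(5,1): flips 1 -> legal
(5,2): flips 1 -> legal
(5,3): flips 1 -> legal
(5,4): flips 1 -> legal
(5,5): flips 1 -> legal

Answer: (5,1) (5,2) (5,3) (5,4) (5,5)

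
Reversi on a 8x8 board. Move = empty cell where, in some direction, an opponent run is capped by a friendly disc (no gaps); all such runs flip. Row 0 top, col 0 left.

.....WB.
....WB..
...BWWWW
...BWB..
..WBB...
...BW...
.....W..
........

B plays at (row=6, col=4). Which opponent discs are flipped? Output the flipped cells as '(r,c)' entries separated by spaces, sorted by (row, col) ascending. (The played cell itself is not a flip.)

Answer: (5,4)

Derivation:
Dir NW: first cell 'B' (not opp) -> no flip
Dir N: opp run (5,4) capped by B -> flip
Dir NE: first cell '.' (not opp) -> no flip
Dir W: first cell '.' (not opp) -> no flip
Dir E: opp run (6,5), next='.' -> no flip
Dir SW: first cell '.' (not opp) -> no flip
Dir S: first cell '.' (not opp) -> no flip
Dir SE: first cell '.' (not opp) -> no flip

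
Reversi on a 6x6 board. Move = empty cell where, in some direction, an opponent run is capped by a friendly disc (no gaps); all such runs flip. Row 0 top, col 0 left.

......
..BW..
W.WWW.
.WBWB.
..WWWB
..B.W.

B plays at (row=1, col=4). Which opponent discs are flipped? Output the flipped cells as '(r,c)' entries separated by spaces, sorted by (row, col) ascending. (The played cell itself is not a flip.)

Dir NW: first cell '.' (not opp) -> no flip
Dir N: first cell '.' (not opp) -> no flip
Dir NE: first cell '.' (not opp) -> no flip
Dir W: opp run (1,3) capped by B -> flip
Dir E: first cell '.' (not opp) -> no flip
Dir SW: opp run (2,3) capped by B -> flip
Dir S: opp run (2,4) capped by B -> flip
Dir SE: first cell '.' (not opp) -> no flip

Answer: (1,3) (2,3) (2,4)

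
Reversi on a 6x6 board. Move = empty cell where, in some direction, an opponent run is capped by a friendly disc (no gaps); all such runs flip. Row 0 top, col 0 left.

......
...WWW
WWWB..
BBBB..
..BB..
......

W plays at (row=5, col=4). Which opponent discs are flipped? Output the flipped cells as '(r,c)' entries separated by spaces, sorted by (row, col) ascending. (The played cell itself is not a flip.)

Answer: (3,2) (4,3)

Derivation:
Dir NW: opp run (4,3) (3,2) capped by W -> flip
Dir N: first cell '.' (not opp) -> no flip
Dir NE: first cell '.' (not opp) -> no flip
Dir W: first cell '.' (not opp) -> no flip
Dir E: first cell '.' (not opp) -> no flip
Dir SW: edge -> no flip
Dir S: edge -> no flip
Dir SE: edge -> no flip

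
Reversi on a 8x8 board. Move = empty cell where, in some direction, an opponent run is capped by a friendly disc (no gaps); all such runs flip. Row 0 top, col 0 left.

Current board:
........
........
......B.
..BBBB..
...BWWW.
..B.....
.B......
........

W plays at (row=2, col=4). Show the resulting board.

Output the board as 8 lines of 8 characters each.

Place W at (2,4); scan 8 dirs for brackets.
Dir NW: first cell '.' (not opp) -> no flip
Dir N: first cell '.' (not opp) -> no flip
Dir NE: first cell '.' (not opp) -> no flip
Dir W: first cell '.' (not opp) -> no flip
Dir E: first cell '.' (not opp) -> no flip
Dir SW: opp run (3,3), next='.' -> no flip
Dir S: opp run (3,4) capped by W -> flip
Dir SE: opp run (3,5) capped by W -> flip
All flips: (3,4) (3,5)

Answer: ........
........
....W.B.
..BBWW..
...BWWW.
..B.....
.B......
........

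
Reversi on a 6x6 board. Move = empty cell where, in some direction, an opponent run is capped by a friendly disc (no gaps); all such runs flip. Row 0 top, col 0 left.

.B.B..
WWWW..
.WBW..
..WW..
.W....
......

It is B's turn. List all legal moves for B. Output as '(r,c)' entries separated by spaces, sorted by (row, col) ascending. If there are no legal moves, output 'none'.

Answer: (0,0) (0,2) (0,4) (2,0) (2,4) (3,0) (3,1) (3,4) (4,2) (4,3) (4,4)

Derivation:
(0,0): flips 1 -> legal
(0,2): flips 1 -> legal
(0,4): flips 1 -> legal
(1,4): no bracket -> illegal
(2,0): flips 1 -> legal
(2,4): flips 1 -> legal
(3,0): flips 2 -> legal
(3,1): flips 2 -> legal
(3,4): flips 2 -> legal
(4,0): no bracket -> illegal
(4,2): flips 1 -> legal
(4,3): flips 3 -> legal
(4,4): flips 1 -> legal
(5,0): no bracket -> illegal
(5,1): no bracket -> illegal
(5,2): no bracket -> illegal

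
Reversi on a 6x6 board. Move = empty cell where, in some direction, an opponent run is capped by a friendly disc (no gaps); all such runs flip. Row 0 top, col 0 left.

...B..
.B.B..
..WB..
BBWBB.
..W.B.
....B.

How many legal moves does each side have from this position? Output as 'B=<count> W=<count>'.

-- B to move --
(1,2): no bracket -> illegal
(2,1): flips 1 -> legal
(4,1): flips 1 -> legal
(4,3): no bracket -> illegal
(5,1): flips 1 -> legal
(5,2): no bracket -> illegal
(5,3): flips 1 -> legal
B mobility = 4
-- W to move --
(0,0): flips 1 -> legal
(0,1): no bracket -> illegal
(0,2): no bracket -> illegal
(0,4): flips 1 -> legal
(1,0): no bracket -> illegal
(1,2): no bracket -> illegal
(1,4): flips 1 -> legal
(2,0): flips 1 -> legal
(2,1): no bracket -> illegal
(2,4): flips 2 -> legal
(2,5): no bracket -> illegal
(3,5): flips 2 -> legal
(4,0): flips 1 -> legal
(4,1): no bracket -> illegal
(4,3): no bracket -> illegal
(4,5): no bracket -> illegal
(5,3): no bracket -> illegal
(5,5): flips 2 -> legal
W mobility = 8

Answer: B=4 W=8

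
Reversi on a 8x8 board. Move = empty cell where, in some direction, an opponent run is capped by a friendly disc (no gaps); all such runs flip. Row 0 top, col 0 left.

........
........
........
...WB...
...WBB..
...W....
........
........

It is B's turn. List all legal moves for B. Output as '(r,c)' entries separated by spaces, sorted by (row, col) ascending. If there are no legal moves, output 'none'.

Answer: (2,2) (3,2) (4,2) (5,2) (6,2)

Derivation:
(2,2): flips 1 -> legal
(2,3): no bracket -> illegal
(2,4): no bracket -> illegal
(3,2): flips 1 -> legal
(4,2): flips 1 -> legal
(5,2): flips 1 -> legal
(5,4): no bracket -> illegal
(6,2): flips 1 -> legal
(6,3): no bracket -> illegal
(6,4): no bracket -> illegal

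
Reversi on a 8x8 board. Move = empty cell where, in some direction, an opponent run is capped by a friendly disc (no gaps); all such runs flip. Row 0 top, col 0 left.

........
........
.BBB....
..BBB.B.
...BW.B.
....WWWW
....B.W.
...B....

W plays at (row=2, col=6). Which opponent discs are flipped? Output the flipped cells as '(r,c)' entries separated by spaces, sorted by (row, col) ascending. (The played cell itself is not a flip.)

Answer: (3,6) (4,6)

Derivation:
Dir NW: first cell '.' (not opp) -> no flip
Dir N: first cell '.' (not opp) -> no flip
Dir NE: first cell '.' (not opp) -> no flip
Dir W: first cell '.' (not opp) -> no flip
Dir E: first cell '.' (not opp) -> no flip
Dir SW: first cell '.' (not opp) -> no flip
Dir S: opp run (3,6) (4,6) capped by W -> flip
Dir SE: first cell '.' (not opp) -> no flip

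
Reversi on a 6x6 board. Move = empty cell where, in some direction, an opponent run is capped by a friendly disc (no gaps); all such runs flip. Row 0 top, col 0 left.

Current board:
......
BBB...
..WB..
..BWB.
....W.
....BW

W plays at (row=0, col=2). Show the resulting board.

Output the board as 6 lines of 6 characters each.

Place W at (0,2); scan 8 dirs for brackets.
Dir NW: edge -> no flip
Dir N: edge -> no flip
Dir NE: edge -> no flip
Dir W: first cell '.' (not opp) -> no flip
Dir E: first cell '.' (not opp) -> no flip
Dir SW: opp run (1,1), next='.' -> no flip
Dir S: opp run (1,2) capped by W -> flip
Dir SE: first cell '.' (not opp) -> no flip
All flips: (1,2)

Answer: ..W...
BBW...
..WB..
..BWB.
....W.
....BW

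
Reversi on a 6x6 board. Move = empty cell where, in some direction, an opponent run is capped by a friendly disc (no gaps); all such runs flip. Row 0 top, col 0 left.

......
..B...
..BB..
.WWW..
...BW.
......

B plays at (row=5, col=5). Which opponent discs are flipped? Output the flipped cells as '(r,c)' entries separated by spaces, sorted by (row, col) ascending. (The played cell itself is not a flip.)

Answer: (3,3) (4,4)

Derivation:
Dir NW: opp run (4,4) (3,3) capped by B -> flip
Dir N: first cell '.' (not opp) -> no flip
Dir NE: edge -> no flip
Dir W: first cell '.' (not opp) -> no flip
Dir E: edge -> no flip
Dir SW: edge -> no flip
Dir S: edge -> no flip
Dir SE: edge -> no flip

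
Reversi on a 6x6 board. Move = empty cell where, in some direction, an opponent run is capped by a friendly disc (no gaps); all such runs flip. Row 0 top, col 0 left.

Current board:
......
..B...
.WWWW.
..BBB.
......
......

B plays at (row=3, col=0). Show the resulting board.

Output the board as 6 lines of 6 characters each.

Answer: ......
..B...
.BWWW.
B.BBB.
......
......

Derivation:
Place B at (3,0); scan 8 dirs for brackets.
Dir NW: edge -> no flip
Dir N: first cell '.' (not opp) -> no flip
Dir NE: opp run (2,1) capped by B -> flip
Dir W: edge -> no flip
Dir E: first cell '.' (not opp) -> no flip
Dir SW: edge -> no flip
Dir S: first cell '.' (not opp) -> no flip
Dir SE: first cell '.' (not opp) -> no flip
All flips: (2,1)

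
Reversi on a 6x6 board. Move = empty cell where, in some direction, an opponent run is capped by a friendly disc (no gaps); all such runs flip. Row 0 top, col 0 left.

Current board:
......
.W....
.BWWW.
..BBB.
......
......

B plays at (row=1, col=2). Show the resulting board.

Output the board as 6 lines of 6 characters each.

Answer: ......
.WB...
.BBBW.
..BBB.
......
......

Derivation:
Place B at (1,2); scan 8 dirs for brackets.
Dir NW: first cell '.' (not opp) -> no flip
Dir N: first cell '.' (not opp) -> no flip
Dir NE: first cell '.' (not opp) -> no flip
Dir W: opp run (1,1), next='.' -> no flip
Dir E: first cell '.' (not opp) -> no flip
Dir SW: first cell 'B' (not opp) -> no flip
Dir S: opp run (2,2) capped by B -> flip
Dir SE: opp run (2,3) capped by B -> flip
All flips: (2,2) (2,3)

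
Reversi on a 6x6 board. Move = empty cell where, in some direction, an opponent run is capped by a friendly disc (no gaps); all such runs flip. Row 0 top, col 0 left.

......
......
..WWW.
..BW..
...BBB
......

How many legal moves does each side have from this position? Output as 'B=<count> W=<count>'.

-- B to move --
(1,1): flips 2 -> legal
(1,2): flips 1 -> legal
(1,3): flips 2 -> legal
(1,4): flips 1 -> legal
(1,5): no bracket -> illegal
(2,1): no bracket -> illegal
(2,5): no bracket -> illegal
(3,1): no bracket -> illegal
(3,4): flips 1 -> legal
(3,5): no bracket -> illegal
(4,2): no bracket -> illegal
B mobility = 5
-- W to move --
(2,1): no bracket -> illegal
(3,1): flips 1 -> legal
(3,4): no bracket -> illegal
(3,5): no bracket -> illegal
(4,1): flips 1 -> legal
(4,2): flips 1 -> legal
(5,2): no bracket -> illegal
(5,3): flips 1 -> legal
(5,4): no bracket -> illegal
(5,5): flips 1 -> legal
W mobility = 5

Answer: B=5 W=5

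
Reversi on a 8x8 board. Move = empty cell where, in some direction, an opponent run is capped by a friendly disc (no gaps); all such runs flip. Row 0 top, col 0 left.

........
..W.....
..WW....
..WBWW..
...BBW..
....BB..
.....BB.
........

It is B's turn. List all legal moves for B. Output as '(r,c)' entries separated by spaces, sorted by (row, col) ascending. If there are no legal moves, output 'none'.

(0,1): no bracket -> illegal
(0,2): no bracket -> illegal
(0,3): no bracket -> illegal
(1,1): flips 1 -> legal
(1,3): flips 1 -> legal
(1,4): no bracket -> illegal
(2,1): flips 1 -> legal
(2,4): flips 1 -> legal
(2,5): flips 3 -> legal
(2,6): flips 1 -> legal
(3,1): flips 1 -> legal
(3,6): flips 3 -> legal
(4,1): no bracket -> illegal
(4,2): no bracket -> illegal
(4,6): flips 1 -> legal
(5,6): no bracket -> illegal

Answer: (1,1) (1,3) (2,1) (2,4) (2,5) (2,6) (3,1) (3,6) (4,6)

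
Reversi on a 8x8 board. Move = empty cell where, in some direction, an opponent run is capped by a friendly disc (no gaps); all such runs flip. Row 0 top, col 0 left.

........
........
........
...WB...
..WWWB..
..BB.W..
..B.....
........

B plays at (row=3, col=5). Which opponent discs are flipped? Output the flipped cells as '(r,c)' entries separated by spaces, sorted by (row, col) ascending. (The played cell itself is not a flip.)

Answer: (4,4)

Derivation:
Dir NW: first cell '.' (not opp) -> no flip
Dir N: first cell '.' (not opp) -> no flip
Dir NE: first cell '.' (not opp) -> no flip
Dir W: first cell 'B' (not opp) -> no flip
Dir E: first cell '.' (not opp) -> no flip
Dir SW: opp run (4,4) capped by B -> flip
Dir S: first cell 'B' (not opp) -> no flip
Dir SE: first cell '.' (not opp) -> no flip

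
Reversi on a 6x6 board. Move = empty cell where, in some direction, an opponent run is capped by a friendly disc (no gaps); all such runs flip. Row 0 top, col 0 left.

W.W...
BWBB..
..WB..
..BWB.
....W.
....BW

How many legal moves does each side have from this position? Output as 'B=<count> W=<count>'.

-- B to move --
(0,1): no bracket -> illegal
(0,3): no bracket -> illegal
(2,0): no bracket -> illegal
(2,1): flips 1 -> legal
(2,4): no bracket -> illegal
(3,1): flips 1 -> legal
(3,5): no bracket -> illegal
(4,2): no bracket -> illegal
(4,3): flips 1 -> legal
(4,5): no bracket -> illegal
(5,3): no bracket -> illegal
B mobility = 3
-- W to move --
(0,1): no bracket -> illegal
(0,3): flips 2 -> legal
(0,4): flips 1 -> legal
(1,4): flips 2 -> legal
(2,0): flips 1 -> legal
(2,1): no bracket -> illegal
(2,4): flips 3 -> legal
(2,5): no bracket -> illegal
(3,1): flips 1 -> legal
(3,5): flips 1 -> legal
(4,1): no bracket -> illegal
(4,2): flips 1 -> legal
(4,3): no bracket -> illegal
(4,5): no bracket -> illegal
(5,3): flips 1 -> legal
W mobility = 9

Answer: B=3 W=9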